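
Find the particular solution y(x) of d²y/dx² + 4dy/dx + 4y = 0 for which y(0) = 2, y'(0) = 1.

y = 2*exp(-2*x) + 5*x*exp(-2*x)

Characteristic equation r² + 4r + 4 = 0 has discriminant (4)² - 4·(4) = 0, so r = -2 is a repeated root.
Hence y_h = (C1 + C2*x)*exp(-2*x).
Apply the initial conditions: y(0) = C1 = 2 and y'(0) = C2 - 2*C1 = 1. Solving gives C1 = 2, C2 = 5.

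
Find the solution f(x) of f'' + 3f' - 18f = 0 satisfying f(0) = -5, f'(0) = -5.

Characteristic equation r² + 3r - 18 = 0 factors as (r + 6)(r - 3) = 0, so r = -6, 3.
Hence f_h = C1*exp(-6*x) + C2*exp(3*x).
Apply the initial conditions: f(0) = C1 + C2 = -5 and f'(0) = -6*C1 + 3*C2 = -5. Solving gives C1 = -10/9, C2 = -35/9.

f = -35*exp(3*x)/9 - 10*exp(-6*x)/9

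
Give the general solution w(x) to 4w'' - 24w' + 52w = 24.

Divide through by 4: w'' - 6w' + 13w = 6.
Characteristic equation r² - 6r + 13 = 0 has discriminant (-6)² - 4·(13) = -16 < 0, so r = 3 ± 2i.
Hence w_h = C1*cos(2*x)*exp(3*x) + C2*exp(3*x)*sin(2*x).
For the particular solution try w_p = A0. Substituting and matching coefficients of each power of x gives A0 = 6/13, so w_p = 6/13.

w = 6/13 + C1*cos(2*x)*exp(3*x) + C2*exp(3*x)*sin(2*x)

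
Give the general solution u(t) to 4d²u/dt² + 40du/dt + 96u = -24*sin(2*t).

u = -3*sin(2*t)/20 + 3*cos(2*t)/20 + C1*exp(-4*t) + C2*exp(-6*t)

Divide through by 4: u'' + 10u' + 24u = -6*sin(2*t).
Characteristic equation r² + 10r + 24 = 0 factors as (r + 4)(r + 6) = 0, so r = -4, -6.
Hence u_h = C1*exp(-4*t) + C2*exp(-6*t).
Try u_p = A*cos(2*t) + B*sin(2*t). Substituting and equating the coefficients of cos(2t) and sin(2t) gives A = 3/20, B = -3/20, so u_p = -3*sin(2*t)/20 + 3*cos(2*t)/20.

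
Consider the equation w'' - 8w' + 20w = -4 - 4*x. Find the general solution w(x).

Characteristic equation r² - 8r + 20 = 0 has discriminant (-8)² - 4·(20) = -16 < 0, so r = 4 ± 2i.
Hence w_h = C1*cos(2*x)*exp(4*x) + C2*exp(4*x)*sin(2*x).
For the particular solution try w_p = A0 + A1*x. Substituting and matching coefficients of each power of x gives A0 = -7/25, A1 = -1/5, so w_p = -7/25 - x/5.

w = -7/25 - x/5 + C1*cos(2*x)*exp(4*x) + C2*exp(4*x)*sin(2*x)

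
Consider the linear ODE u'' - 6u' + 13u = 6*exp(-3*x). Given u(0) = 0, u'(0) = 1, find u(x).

u = 3*exp(-3*x)/20 - 3*cos(2*x)*exp(3*x)/20 + 19*exp(3*x)*sin(2*x)/20

Characteristic equation r² - 6r + 13 = 0 has discriminant (-6)² - 4·(13) = -16 < 0, so r = 3 ± 2i.
Hence u_h = C1*cos(2*x)*exp(3*x) + C2*exp(3*x)*sin(2*x).
Try u_p = A*exp(-3*x). Substituting into the equation and dividing by exp(-3*x) gives A = 3/20, so u_p = 3*exp(-3*x)/20.
General solution: u = 3*exp(-3*x)/20 + C1*cos(2*x)*exp(3*x) + C2*exp(3*x)*sin(2*x).
Apply the initial conditions: u(0) = 3/20 + C1 = 0 and u'(0) = -9/20 + 2*C2 + 3*C1 = 1. Solving gives C1 = -3/20, C2 = 19/20.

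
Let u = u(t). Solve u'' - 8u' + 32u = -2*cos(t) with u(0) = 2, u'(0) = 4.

Characteristic equation r² - 8r + 32 = 0 has discriminant (-8)² - 4·(32) = -64 < 0, so r = 4 ± 4i.
Hence u_h = C1*cos(4*t)*exp(4*t) + C2*exp(4*t)*sin(4*t).
Try u_p = A*cos(t) + B*sin(t). Substituting and equating the coefficients of cos(t) and sin(t) gives A = -62/1025, B = 16/1025, so u_p = -62*cos(t)/1025 + 16*sin(t)/1025.
General solution: u = -62*cos(t)/1025 + 16*sin(t)/1025 + C1*cos(4*t)*exp(4*t) + C2*exp(4*t)*sin(4*t).
Apply the initial conditions: u(0) = -62/1025 + C1 = 2 and u'(0) = 16/1025 + 4*C1 + 4*C2 = 4. Solving gives C1 = 2112/1025, C2 = -1091/1025.

u = -62*cos(t)/1025 + 16*sin(t)/1025 - 1091*exp(4*t)*sin(4*t)/1025 + 2112*cos(4*t)*exp(4*t)/1025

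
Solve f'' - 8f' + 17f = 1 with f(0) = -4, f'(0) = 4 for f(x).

f = 1/17 - 69*cos(x)*exp(4*x)/17 + 344*exp(4*x)*sin(x)/17

Characteristic equation r² - 8r + 17 = 0 has discriminant (-8)² - 4·(17) = -4 < 0, so r = 4 ± i.
Hence f_h = C1*cos(x)*exp(4*x) + C2*exp(4*x)*sin(x).
For the particular solution try f_p = A0. Substituting and matching coefficients of each power of x gives A0 = 1/17, so f_p = 1/17.
General solution: f = 1/17 + C1*cos(x)*exp(4*x) + C2*exp(4*x)*sin(x).
Apply the initial conditions: f(0) = 1/17 + C1 = -4 and f'(0) = C2 + 4*C1 = 4. Solving gives C1 = -69/17, C2 = 344/17.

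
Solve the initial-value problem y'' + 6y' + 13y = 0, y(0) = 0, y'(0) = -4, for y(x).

Characteristic equation r² + 6r + 13 = 0 has discriminant (6)² - 4·(13) = -16 < 0, so r = -3 ± 2i.
Hence y_h = C1*cos(2*x)*exp(-3*x) + C2*exp(-3*x)*sin(2*x).
Apply the initial conditions: y(0) = C1 = 0 and y'(0) = -3*C1 + 2*C2 = -4. Solving gives C1 = 0, C2 = -2.

y = -2*exp(-3*x)*sin(2*x)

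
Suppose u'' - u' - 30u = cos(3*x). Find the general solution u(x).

Characteristic equation r² - r - 30 = 0 factors as (r - 6)(r + 5) = 0, so r = 6, -5.
Hence u_h = C1*exp(6*x) + C2*exp(-5*x).
Try u_p = A*cos(3*x) + B*sin(3*x). Substituting and equating the coefficients of cos(3x) and sin(3x) gives A = -13/510, B = -1/510, so u_p = -13*cos(3*x)/510 - sin(3*x)/510.

u = -13*cos(3*x)/510 - sin(3*x)/510 + C1*exp(6*x) + C2*exp(-5*x)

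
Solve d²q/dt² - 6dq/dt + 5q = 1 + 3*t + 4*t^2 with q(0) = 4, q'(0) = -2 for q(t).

q = 363/125 - 351*exp(5*t)/250 + 4*t**2/5 + 5*exp(t)/2 + 63*t/25

Characteristic equation r² - 6r + 5 = 0 factors as (r - 5)(r - 1) = 0, so r = 5, 1.
Hence q_h = C1*exp(5*t) + C2*exp(t).
For the particular solution try q_p = A0 + A1*t + A2*t^2. Substituting and matching coefficients of each power of t gives A0 = 363/125, A1 = 63/25, A2 = 4/5, so q_p = 363/125 + 4*t^2/5 + 63*t/25.
General solution: q = 363/125 + 4*t^2/5 + 63*t/25 + C1*exp(5*t) + C2*exp(t).
Apply the initial conditions: q(0) = 363/125 + C1 + C2 = 4 and q'(0) = 63/25 + C2 + 5*C1 = -2. Solving gives C1 = -351/250, C2 = 5/2.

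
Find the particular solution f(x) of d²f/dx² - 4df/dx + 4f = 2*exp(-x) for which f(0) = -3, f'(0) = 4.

Characteristic equation r² - 4r + 4 = 0 has discriminant (-4)² - 4·(4) = 0, so r = 2 is a repeated root.
Hence f_h = (C1 + C2*x)*exp(2*x).
Try f_p = A*exp(-x). Substituting into the equation and dividing by exp(-x) gives A = 2/9, so f_p = 2*exp(-x)/9.
General solution: f = 2*exp(-x)/9 + C1*exp(2*x) + C2*x*exp(2*x).
Apply the initial conditions: f(0) = 2/9 + C1 = -3 and f'(0) = -2/9 + C2 + 2*C1 = 4. Solving gives C1 = -29/9, C2 = 32/3.

f = -29*exp(2*x)/9 + 2*exp(-x)/9 + 32*x*exp(2*x)/3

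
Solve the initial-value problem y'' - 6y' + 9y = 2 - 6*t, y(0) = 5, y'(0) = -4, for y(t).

y = -2/9 - 2*t/3 + 47*exp(3*t)/9 - 19*t*exp(3*t)

Characteristic equation r² - 6r + 9 = 0 has discriminant (-6)² - 4·(9) = 0, so r = 3 is a repeated root.
Hence y_h = (C1 + C2*t)*exp(3*t).
For the particular solution try y_p = A0 + A1*t. Substituting and matching coefficients of each power of t gives A0 = -2/9, A1 = -2/3, so y_p = -2/9 - 2*t/3.
General solution: y = -2/9 - 2*t/3 + C1*exp(3*t) + C2*t*exp(3*t).
Apply the initial conditions: y(0) = -2/9 + C1 = 5 and y'(0) = -2/3 + C2 + 3*C1 = -4. Solving gives C1 = 47/9, C2 = -19.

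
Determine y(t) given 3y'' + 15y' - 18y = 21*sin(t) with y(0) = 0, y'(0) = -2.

Divide through by 3: y'' + 5y' - 6y = 7*sin(t).
Characteristic equation r² + 5r - 6 = 0 factors as (r - 1)(r + 6) = 0, so r = 1, -6.
Hence y_h = C1*exp(t) + C2*exp(-6*t).
Try y_p = A*cos(t) + B*sin(t). Substituting and equating the coefficients of cos(t) and sin(t) gives A = -35/74, B = -49/74, so y_p = -49*sin(t)/74 - 35*cos(t)/74.
General solution: y = -49*sin(t)/74 - 35*cos(t)/74 + C1*exp(t) + C2*exp(-6*t).
Apply the initial conditions: y(0) = -35/74 + C1 + C2 = 0 and y'(0) = -49/74 + C1 - 6*C2 = -2. Solving gives C1 = 3/14, C2 = 67/259.

y = -49*sin(t)/74 - 35*cos(t)/74 + 3*exp(t)/14 + 67*exp(-6*t)/259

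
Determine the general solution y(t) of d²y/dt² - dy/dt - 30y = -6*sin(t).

y = -3*cos(t)/481 + 93*sin(t)/481 + C1*exp(-5*t) + C2*exp(6*t)

Characteristic equation r² - r - 30 = 0 factors as (r + 5)(r - 6) = 0, so r = -5, 6.
Hence y_h = C1*exp(-5*t) + C2*exp(6*t).
Try y_p = A*cos(t) + B*sin(t). Substituting and equating the coefficients of cos(t) and sin(t) gives A = -3/481, B = 93/481, so y_p = -3*cos(t)/481 + 93*sin(t)/481.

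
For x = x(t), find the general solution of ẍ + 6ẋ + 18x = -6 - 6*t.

x = -2/9 - t/3 + C1*cos(3*t)*exp(-3*t) + C2*exp(-3*t)*sin(3*t)

Characteristic equation r² + 6r + 18 = 0 has discriminant (6)² - 4·(18) = -36 < 0, so r = -3 ± 3i.
Hence x_h = C1*cos(3*t)*exp(-3*t) + C2*exp(-3*t)*sin(3*t).
For the particular solution try x_p = A0 + A1*t. Substituting and matching coefficients of each power of t gives A0 = -2/9, A1 = -1/3, so x_p = -2/9 - t/3.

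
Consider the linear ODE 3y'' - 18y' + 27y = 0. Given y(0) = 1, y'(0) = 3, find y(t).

Divide through by 3: y'' - 6y' + 9y = 0.
Characteristic equation r² - 6r + 9 = 0 has discriminant (-6)² - 4·(9) = 0, so r = 3 is a repeated root.
Hence y_h = (C1 + C2*t)*exp(3*t).
Apply the initial conditions: y(0) = C1 = 1 and y'(0) = C2 + 3*C1 = 3. Solving gives C1 = 1, C2 = 0.

y = exp(3*t)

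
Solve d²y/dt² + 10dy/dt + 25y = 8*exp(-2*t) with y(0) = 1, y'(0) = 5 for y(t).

y = exp(-5*t)/9 + 8*exp(-2*t)/9 + 22*t*exp(-5*t)/3

Characteristic equation r² + 10r + 25 = 0 has discriminant (10)² - 4·(25) = 0, so r = -5 is a repeated root.
Hence y_h = (C1 + C2*t)*exp(-5*t).
Try y_p = A*exp(-2*t). Substituting into the equation and dividing by exp(-2*t) gives A = 8/9, so y_p = 8*exp(-2*t)/9.
General solution: y = 8*exp(-2*t)/9 + C1*exp(-5*t) + C2*t*exp(-5*t).
Apply the initial conditions: y(0) = 8/9 + C1 = 1 and y'(0) = -16/9 + C2 - 5*C1 = 5. Solving gives C1 = 1/9, C2 = 22/3.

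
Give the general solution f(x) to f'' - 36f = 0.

f = C1*exp(-6*x) + C2*exp(6*x)

Characteristic equation r² - 36 = 0 factors as (r + 6)(r - 6) = 0, so r = -6, 6.
Hence f_h = C1*exp(-6*x) + C2*exp(6*x).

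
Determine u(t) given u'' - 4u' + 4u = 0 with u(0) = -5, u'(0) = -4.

Characteristic equation r² - 4r + 4 = 0 has discriminant (-4)² - 4·(4) = 0, so r = 2 is a repeated root.
Hence u_h = (C1 + C2*t)*exp(2*t).
Apply the initial conditions: u(0) = C1 = -5 and u'(0) = C2 + 2*C1 = -4. Solving gives C1 = -5, C2 = 6.

u = -5*exp(2*t) + 6*t*exp(2*t)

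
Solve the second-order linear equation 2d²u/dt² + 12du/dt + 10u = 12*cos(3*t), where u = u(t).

u = -6*cos(3*t)/85 + 27*sin(3*t)/85 + C1*exp(-t) + C2*exp(-5*t)

Divide through by 2: u'' + 6u' + 5u = 6*cos(3*t).
Characteristic equation r² + 6r + 5 = 0 factors as (r + 1)(r + 5) = 0, so r = -1, -5.
Hence u_h = C1*exp(-t) + C2*exp(-5*t).
Try u_p = A*cos(3*t) + B*sin(3*t). Substituting and equating the coefficients of cos(3t) and sin(3t) gives A = -6/85, B = 27/85, so u_p = -6*cos(3*t)/85 + 27*sin(3*t)/85.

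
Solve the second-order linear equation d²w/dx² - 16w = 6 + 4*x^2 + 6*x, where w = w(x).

w = -13/32 - 3*x/8 - x**2/4 + C1*exp(4*x) + C2*exp(-4*x)

Characteristic equation r² - 16 = 0 factors as (r - 4)(r + 4) = 0, so r = 4, -4.
Hence w_h = C1*exp(4*x) + C2*exp(-4*x).
For the particular solution try w_p = A0 + A1*x + A2*x^2. Substituting and matching coefficients of each power of x gives A0 = -13/32, A1 = -3/8, A2 = -1/4, so w_p = -13/32 - 3*x/8 - x^2/4.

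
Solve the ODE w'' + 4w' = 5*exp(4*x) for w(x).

w = C2 + 5*exp(4*x)/32 + C1*exp(-4*x)

Characteristic equation r² + 4r = 0 factors as (r + 4)r = 0, so r = -4, 0.
Hence w_h = C1*exp(-4*x) + C2.
Try w_p = A*exp(4*x). Substituting into the equation and dividing by exp(4*x) gives A = 5/32, so w_p = 5*exp(4*x)/32.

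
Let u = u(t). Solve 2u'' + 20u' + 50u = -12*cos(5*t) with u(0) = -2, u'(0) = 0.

Divide through by 2: u'' + 10u' + 25u = -6*cos(5*t).
Characteristic equation r² + 10r + 25 = 0 has discriminant (10)² - 4·(25) = 0, so r = -5 is a repeated root.
Hence u_h = (C1 + C2*t)*exp(-5*t).
Try u_p = A*cos(5*t) + B*sin(5*t). Substituting and equating the coefficients of cos(5t) and sin(5t) gives A = 0, B = -3/25, so u_p = -3*sin(5*t)/25.
General solution: u = -3*sin(5*t)/25 + C1*exp(-5*t) + C2*t*exp(-5*t).
Apply the initial conditions: u(0) = C1 = -2 and u'(0) = -3/5 + C2 - 5*C1 = 0. Solving gives C1 = -2, C2 = -47/5.

u = -2*exp(-5*t) - 3*sin(5*t)/25 - 47*t*exp(-5*t)/5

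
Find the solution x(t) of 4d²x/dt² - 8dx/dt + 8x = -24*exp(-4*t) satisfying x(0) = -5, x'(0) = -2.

Divide through by 4: x'' - 2x' + 2x = -6*exp(-4*t).
Characteristic equation r² - 2r + 2 = 0 has discriminant (-2)² - 4·(2) = -4 < 0, so r = 1 ± i.
Hence x_h = C1*cos(t)*exp(t) + C2*exp(t)*sin(t).
Try x_p = A*exp(-4*t). Substituting into the equation and dividing by exp(-4*t) gives A = -3/13, so x_p = -3*exp(-4*t)/13.
General solution: x = -3*exp(-4*t)/13 + C1*cos(t)*exp(t) + C2*exp(t)*sin(t).
Apply the initial conditions: x(0) = -3/13 + C1 = -5 and x'(0) = 12/13 + C1 + C2 = -2. Solving gives C1 = -62/13, C2 = 24/13.

x = -3*exp(-4*t)/13 - 62*cos(t)*exp(t)/13 + 24*exp(t)*sin(t)/13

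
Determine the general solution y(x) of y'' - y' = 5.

Characteristic equation r² - r = 0 factors as (r - 1)r = 0, so r = 1, 0.
Hence y_h = C1*exp(x) + C2.
Since 0 is a characteristic root (multiplicity 1), multiply the polynomial trial by x: try y_p = A0*x. Substituting and matching coefficients of each power of x gives A0 = -5, so y_p = -5*x.

y = C2 - 5*x + C1*exp(x)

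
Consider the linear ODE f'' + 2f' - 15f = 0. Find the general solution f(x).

f = C1*exp(-5*x) + C2*exp(3*x)

Characteristic equation r² + 2r - 15 = 0 factors as (r + 5)(r - 3) = 0, so r = -5, 3.
Hence f_h = C1*exp(-5*x) + C2*exp(3*x).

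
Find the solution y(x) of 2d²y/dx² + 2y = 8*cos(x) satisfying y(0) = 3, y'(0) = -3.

Divide through by 2: y'' + y = 4*cos(x).
Characteristic equation r² + 1 = 0 has discriminant (0)² - 4·(1) = -4 < 0, so r = ± i.
Hence y_h = C1*cos(x) + C2*sin(x).
Since ±1i are characteristic roots, multiply the trial by x. Try y_p = x*(A*cos(x) + B*sin(x)). Substituting and equating the coefficients of cos(x) and sin(x) gives A = 0, B = 2, so y_p = 2*x*sin(x).
General solution: y = C1*cos(x) + C2*sin(x) + 2*x*sin(x).
Apply the initial conditions: y(0) = C1 = 3 and y'(0) = C2 = -3. Solving gives C1 = 3, C2 = -3.

y = -3*sin(x) + 3*cos(x) + 2*x*sin(x)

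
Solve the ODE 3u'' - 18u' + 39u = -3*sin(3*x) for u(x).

Divide through by 3: u'' - 6u' + 13u = -sin(3*x).
Characteristic equation r² - 6r + 13 = 0 has discriminant (-6)² - 4·(13) = -16 < 0, so r = 3 ± 2i.
Hence u_h = C1*cos(2*x)*exp(3*x) + C2*exp(3*x)*sin(2*x).
Try u_p = A*cos(3*x) + B*sin(3*x). Substituting and equating the coefficients of cos(3x) and sin(3x) gives A = -9/170, B = -1/85, so u_p = -9*cos(3*x)/170 - sin(3*x)/85.

u = -9*cos(3*x)/170 - sin(3*x)/85 + C1*cos(2*x)*exp(3*x) + C2*exp(3*x)*sin(2*x)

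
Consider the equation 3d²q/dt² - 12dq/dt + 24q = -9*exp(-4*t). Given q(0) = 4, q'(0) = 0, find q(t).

q = -3*exp(-4*t)/40 - 169*exp(2*t)*sin(2*t)/40 + 163*cos(2*t)*exp(2*t)/40

Divide through by 3: q'' - 4q' + 8q = -3*exp(-4*t).
Characteristic equation r² - 4r + 8 = 0 has discriminant (-4)² - 4·(8) = -16 < 0, so r = 2 ± 2i.
Hence q_h = C1*cos(2*t)*exp(2*t) + C2*exp(2*t)*sin(2*t).
Try q_p = A*exp(-4*t). Substituting into the equation and dividing by exp(-4*t) gives A = -3/40, so q_p = -3*exp(-4*t)/40.
General solution: q = -3*exp(-4*t)/40 + C1*cos(2*t)*exp(2*t) + C2*exp(2*t)*sin(2*t).
Apply the initial conditions: q(0) = -3/40 + C1 = 4 and q'(0) = 3/10 + 2*C1 + 2*C2 = 0. Solving gives C1 = 163/40, C2 = -169/40.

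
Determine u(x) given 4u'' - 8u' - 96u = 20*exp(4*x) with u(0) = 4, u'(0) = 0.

Divide through by 4: u'' - 2u' - 24u = 5*exp(4*x).
Characteristic equation r² - 2r - 24 = 0 factors as (r + 4)(r - 6) = 0, so r = -4, 6.
Hence u_h = C1*exp(-4*x) + C2*exp(6*x).
Try u_p = A*exp(4*x). Substituting into the equation and dividing by exp(4*x) gives A = -5/16, so u_p = -5*exp(4*x)/16.
General solution: u = -5*exp(4*x)/16 + C1*exp(-4*x) + C2*exp(6*x).
Apply the initial conditions: u(0) = -5/16 + C1 + C2 = 4 and u'(0) = -5/4 - 4*C1 + 6*C2 = 0. Solving gives C1 = 197/80, C2 = 37/20.

u = -5*exp(4*x)/16 + 37*exp(6*x)/20 + 197*exp(-4*x)/80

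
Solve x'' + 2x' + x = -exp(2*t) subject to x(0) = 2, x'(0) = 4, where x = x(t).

Characteristic equation r² + 2r + 1 = 0 has discriminant (2)² - 4·(1) = 0, so r = -1 is a repeated root.
Hence x_h = (C1 + C2*t)*exp(-t).
Try x_p = A*exp(2*t). Substituting into the equation and dividing by exp(2*t) gives A = -1/9, so x_p = -exp(2*t)/9.
General solution: x = -exp(2*t)/9 + C1*exp(-t) + C2*t*exp(-t).
Apply the initial conditions: x(0) = -1/9 + C1 = 2 and x'(0) = -2/9 + C2 - C1 = 4. Solving gives C1 = 19/9, C2 = 19/3.

x = -exp(2*t)/9 + 19*exp(-t)/9 + 19*t*exp(-t)/3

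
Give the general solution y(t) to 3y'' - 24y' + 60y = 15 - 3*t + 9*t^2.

y = 263/1000 + 3*t**2/20 + 7*t/100 + C1*cos(2*t)*exp(4*t) + C2*exp(4*t)*sin(2*t)

Divide through by 3: y'' - 8y' + 20y = 5 - t + 3*t^2.
Characteristic equation r² - 8r + 20 = 0 has discriminant (-8)² - 4·(20) = -16 < 0, so r = 4 ± 2i.
Hence y_h = C1*cos(2*t)*exp(4*t) + C2*exp(4*t)*sin(2*t).
For the particular solution try y_p = A0 + A1*t + A2*t^2. Substituting and matching coefficients of each power of t gives A0 = 263/1000, A1 = 7/100, A2 = 3/20, so y_p = 263/1000 + 3*t^2/20 + 7*t/100.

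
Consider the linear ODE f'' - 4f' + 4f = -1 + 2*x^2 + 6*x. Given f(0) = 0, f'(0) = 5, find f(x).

Characteristic equation r² - 4r + 4 = 0 has discriminant (-4)² - 4·(4) = 0, so r = 2 is a repeated root.
Hence f_h = (C1 + C2*x)*exp(2*x).
For the particular solution try f_p = A0 + A1*x + A2*x^2. Substituting and matching coefficients of each power of x gives A0 = 2, A1 = 5/2, A2 = 1/2, so f_p = 2 + x^2/2 + 5*x/2.
General solution: f = 2 + x^2/2 + 5*x/2 + C1*exp(2*x) + C2*x*exp(2*x).
Apply the initial conditions: f(0) = 2 + C1 = 0 and f'(0) = 5/2 + C2 + 2*C1 = 5. Solving gives C1 = -2, C2 = 13/2.

f = 2 + x**2/2 - 2*exp(2*x) + 5*x/2 + 13*x*exp(2*x)/2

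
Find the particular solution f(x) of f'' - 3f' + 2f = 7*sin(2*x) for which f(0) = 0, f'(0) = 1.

Characteristic equation r² - 3r + 2 = 0 factors as (r - 2)(r - 1) = 0, so r = 2, 1.
Hence f_h = C1*exp(2*x) + C2*exp(x).
Try f_p = A*cos(2*x) + B*sin(2*x). Substituting and equating the coefficients of cos(2x) and sin(2x) gives A = 21/20, B = -7/20, so f_p = -7*sin(2*x)/20 + 21*cos(2*x)/20.
General solution: f = -7*sin(2*x)/20 + 21*cos(2*x)/20 + C1*exp(2*x) + C2*exp(x).
Apply the initial conditions: f(0) = 21/20 + C1 + C2 = 0 and f'(0) = -7/10 + C2 + 2*C1 = 1. Solving gives C1 = 11/4, C2 = -19/5.

f = -19*exp(x)/5 - 7*sin(2*x)/20 + 11*exp(2*x)/4 + 21*cos(2*x)/20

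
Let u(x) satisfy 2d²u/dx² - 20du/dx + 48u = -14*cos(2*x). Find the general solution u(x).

u = -7*cos(2*x)/40 + 7*sin(2*x)/40 + C1*exp(6*x) + C2*exp(4*x)

Divide through by 2: u'' - 10u' + 24u = -7*cos(2*x).
Characteristic equation r² - 10r + 24 = 0 factors as (r - 6)(r - 4) = 0, so r = 6, 4.
Hence u_h = C1*exp(6*x) + C2*exp(4*x).
Try u_p = A*cos(2*x) + B*sin(2*x). Substituting and equating the coefficients of cos(2x) and sin(2x) gives A = -7/40, B = 7/40, so u_p = -7*cos(2*x)/40 + 7*sin(2*x)/40.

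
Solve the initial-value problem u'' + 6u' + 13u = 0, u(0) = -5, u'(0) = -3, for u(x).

Characteristic equation r² + 6r + 13 = 0 has discriminant (6)² - 4·(13) = -16 < 0, so r = -3 ± 2i.
Hence u_h = C1*cos(2*x)*exp(-3*x) + C2*exp(-3*x)*sin(2*x).
Apply the initial conditions: u(0) = C1 = -5 and u'(0) = -3*C1 + 2*C2 = -3. Solving gives C1 = -5, C2 = -9.

u = -9*exp(-3*x)*sin(2*x) - 5*cos(2*x)*exp(-3*x)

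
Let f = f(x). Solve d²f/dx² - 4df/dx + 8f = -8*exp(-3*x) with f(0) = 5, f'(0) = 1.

Characteristic equation r² - 4r + 8 = 0 has discriminant (-4)² - 4·(8) = -16 < 0, so r = 2 ± 2i.
Hence f_h = C1*cos(2*x)*exp(2*x) + C2*exp(2*x)*sin(2*x).
Try f_p = A*exp(-3*x). Substituting into the equation and dividing by exp(-3*x) gives A = -8/29, so f_p = -8*exp(-3*x)/29.
General solution: f = -8*exp(-3*x)/29 + C1*cos(2*x)*exp(2*x) + C2*exp(2*x)*sin(2*x).
Apply the initial conditions: f(0) = -8/29 + C1 = 5 and f'(0) = 24/29 + 2*C1 + 2*C2 = 1. Solving gives C1 = 153/29, C2 = -301/58.

f = -8*exp(-3*x)/29 - 301*exp(2*x)*sin(2*x)/58 + 153*cos(2*x)*exp(2*x)/29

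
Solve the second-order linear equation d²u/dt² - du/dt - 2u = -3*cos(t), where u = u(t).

u = 3*sin(t)/10 + 9*cos(t)/10 + C1*exp(2*t) + C2*exp(-t)

Characteristic equation r² - r - 2 = 0 factors as (r - 2)(r + 1) = 0, so r = 2, -1.
Hence u_h = C1*exp(2*t) + C2*exp(-t).
Try u_p = A*cos(t) + B*sin(t). Substituting and equating the coefficients of cos(t) and sin(t) gives A = 9/10, B = 3/10, so u_p = 3*sin(t)/10 + 9*cos(t)/10.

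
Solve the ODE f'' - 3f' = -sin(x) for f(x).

f = C2 - 3*cos(x)/10 + sin(x)/10 + C1*exp(3*x)

Characteristic equation r² - 3r = 0 factors as (r - 3)r = 0, so r = 3, 0.
Hence f_h = C1*exp(3*x) + C2.
Try f_p = A*cos(x) + B*sin(x). Substituting and equating the coefficients of cos(x) and sin(x) gives A = -3/10, B = 1/10, so f_p = -3*cos(x)/10 + sin(x)/10.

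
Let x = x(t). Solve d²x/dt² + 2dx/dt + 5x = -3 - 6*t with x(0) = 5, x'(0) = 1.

x = -3/25 - 6*t/5 + 128*cos(2*t)*exp(-t)/25 + 183*exp(-t)*sin(2*t)/50

Characteristic equation r² + 2r + 5 = 0 has discriminant (2)² - 4·(5) = -16 < 0, so r = -1 ± 2i.
Hence x_h = C1*cos(2*t)*exp(-t) + C2*exp(-t)*sin(2*t).
For the particular solution try x_p = A0 + A1*t. Substituting and matching coefficients of each power of t gives A0 = -3/25, A1 = -6/5, so x_p = -3/25 - 6*t/5.
General solution: x = -3/25 - 6*t/5 + C1*cos(2*t)*exp(-t) + C2*exp(-t)*sin(2*t).
Apply the initial conditions: x(0) = -3/25 + C1 = 5 and x'(0) = -6/5 - C1 + 2*C2 = 1. Solving gives C1 = 128/25, C2 = 183/50.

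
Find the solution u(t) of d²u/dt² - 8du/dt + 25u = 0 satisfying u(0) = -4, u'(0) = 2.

Characteristic equation r² - 8r + 25 = 0 has discriminant (-8)² - 4·(25) = -36 < 0, so r = 4 ± 3i.
Hence u_h = C1*cos(3*t)*exp(4*t) + C2*exp(4*t)*sin(3*t).
Apply the initial conditions: u(0) = C1 = -4 and u'(0) = 3*C2 + 4*C1 = 2. Solving gives C1 = -4, C2 = 6.

u = -4*cos(3*t)*exp(4*t) + 6*exp(4*t)*sin(3*t)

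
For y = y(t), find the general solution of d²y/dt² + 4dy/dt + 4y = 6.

Characteristic equation r² + 4r + 4 = 0 has discriminant (4)² - 4·(4) = 0, so r = -2 is a repeated root.
Hence y_h = (C1 + C2*t)*exp(-2*t).
For the particular solution try y_p = A0. Substituting and matching coefficients of each power of t gives A0 = 3/2, so y_p = 3/2.

y = 3/2 + C1*exp(-2*t) + C2*t*exp(-2*t)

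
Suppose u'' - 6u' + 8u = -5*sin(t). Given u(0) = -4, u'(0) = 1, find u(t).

Characteristic equation r² - 6r + 8 = 0 factors as (r - 4)(r - 2) = 0, so r = 4, 2.
Hence u_h = C1*exp(4*t) + C2*exp(2*t).
Try u_p = A*cos(t) + B*sin(t). Substituting and equating the coefficients of cos(t) and sin(t) gives A = -6/17, B = -7/17, so u_p = -7*sin(t)/17 - 6*cos(t)/17.
General solution: u = -7*sin(t)/17 - 6*cos(t)/17 + C1*exp(4*t) + C2*exp(2*t).
Apply the initial conditions: u(0) = -6/17 + C1 + C2 = -4 and u'(0) = -7/17 + 2*C2 + 4*C1 = 1. Solving gives C1 = 74/17, C2 = -8.

u = -8*exp(2*t) - 7*sin(t)/17 - 6*cos(t)/17 + 74*exp(4*t)/17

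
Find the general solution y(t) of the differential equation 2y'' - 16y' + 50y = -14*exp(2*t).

y = -7*exp(2*t)/13 + C1*cos(3*t)*exp(4*t) + C2*exp(4*t)*sin(3*t)

Divide through by 2: y'' - 8y' + 25y = -7*exp(2*t).
Characteristic equation r² - 8r + 25 = 0 has discriminant (-8)² - 4·(25) = -36 < 0, so r = 4 ± 3i.
Hence y_h = C1*cos(3*t)*exp(4*t) + C2*exp(4*t)*sin(3*t).
Try y_p = A*exp(2*t). Substituting into the equation and dividing by exp(2*t) gives A = -7/13, so y_p = -7*exp(2*t)/13.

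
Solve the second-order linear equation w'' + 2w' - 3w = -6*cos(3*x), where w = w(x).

Characteristic equation r² + 2r - 3 = 0 factors as (r - 1)(r + 3) = 0, so r = 1, -3.
Hence w_h = C1*exp(x) + C2*exp(-3*x).
Try w_p = A*cos(3*x) + B*sin(3*x). Substituting and equating the coefficients of cos(3x) and sin(3x) gives A = 2/5, B = -1/5, so w_p = -sin(3*x)/5 + 2*cos(3*x)/5.

w = -sin(3*x)/5 + 2*cos(3*x)/5 + C1*exp(x) + C2*exp(-3*x)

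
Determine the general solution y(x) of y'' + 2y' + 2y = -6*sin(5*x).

y = 60*cos(5*x)/629 + 138*sin(5*x)/629 + C1*cos(x)*exp(-x) + C2*exp(-x)*sin(x)

Characteristic equation r² + 2r + 2 = 0 has discriminant (2)² - 4·(2) = -4 < 0, so r = -1 ± i.
Hence y_h = C1*cos(x)*exp(-x) + C2*exp(-x)*sin(x).
Try y_p = A*cos(5*x) + B*sin(5*x). Substituting and equating the coefficients of cos(5x) and sin(5x) gives A = 60/629, B = 138/629, so y_p = 60*cos(5*x)/629 + 138*sin(5*x)/629.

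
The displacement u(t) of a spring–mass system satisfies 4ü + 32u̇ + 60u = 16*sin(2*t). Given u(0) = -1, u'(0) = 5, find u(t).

u = -64*cos(2*t)/377 - 33*exp(-5*t)/29 + 4*exp(-3*t)/13 + 44*sin(2*t)/377

Divide through by 4: u'' + 8u' + 15u = 4*sin(2*t).
Characteristic equation r² + 8r + 15 = 0 factors as (r + 3)(r + 5) = 0, so r = -3, -5.
Hence u_h = C1*exp(-3*t) + C2*exp(-5*t).
Try u_p = A*cos(2*t) + B*sin(2*t). Substituting and equating the coefficients of cos(2t) and sin(2t) gives A = -64/377, B = 44/377, so u_p = -64*cos(2*t)/377 + 44*sin(2*t)/377.
General solution: u = -64*cos(2*t)/377 + 44*sin(2*t)/377 + C1*exp(-3*t) + C2*exp(-5*t).
Apply the initial conditions: u(0) = -64/377 + C1 + C2 = -1 and u'(0) = 88/377 - 5*C2 - 3*C1 = 5. Solving gives C1 = 4/13, C2 = -33/29.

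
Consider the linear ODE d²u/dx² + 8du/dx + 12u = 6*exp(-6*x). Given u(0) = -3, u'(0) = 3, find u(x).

Characteristic equation r² + 8r + 12 = 0 factors as (r + 2)(r + 6) = 0, so r = -2, -6.
Hence u_h = C1*exp(-2*x) + C2*exp(-6*x).
Since exp(-6*x) solves the homogeneous equation (r = -6 is a root of multiplicity 1), multiply the trial by x. Try u_p = A*x*exp(-6*x). Substituting into the equation and dividing by exp(-6*x) gives A = -3/2, so u_p = -3*x*exp(-6*x)/2.
General solution: u = C1*exp(-2*x) + C2*exp(-6*x) - 3*x*exp(-6*x)/2.
Apply the initial conditions: u(0) = C1 + C2 = -3 and u'(0) = -3/2 - 6*C2 - 2*C1 = 3. Solving gives C1 = -27/8, C2 = 3/8.

u = -27*exp(-2*x)/8 + 3*exp(-6*x)/8 - 3*x*exp(-6*x)/2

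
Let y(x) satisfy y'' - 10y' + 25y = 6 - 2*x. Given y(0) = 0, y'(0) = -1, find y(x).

Characteristic equation r² - 10r + 25 = 0 has discriminant (-10)² - 4·(25) = 0, so r = 5 is a repeated root.
Hence y_h = (C1 + C2*x)*exp(5*x).
For the particular solution try y_p = A0 + A1*x. Substituting and matching coefficients of each power of x gives A0 = 26/125, A1 = -2/25, so y_p = 26/125 - 2*x/25.
General solution: y = 26/125 - 2*x/25 + C1*exp(5*x) + C2*x*exp(5*x).
Apply the initial conditions: y(0) = 26/125 + C1 = 0 and y'(0) = -2/25 + C2 + 5*C1 = -1. Solving gives C1 = -26/125, C2 = 3/25.

y = 26/125 - 26*exp(5*x)/125 - 2*x/25 + 3*x*exp(5*x)/25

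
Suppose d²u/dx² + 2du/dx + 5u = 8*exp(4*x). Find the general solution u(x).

u = 8*exp(4*x)/29 + C1*cos(2*x)*exp(-x) + C2*exp(-x)*sin(2*x)

Characteristic equation r² + 2r + 5 = 0 has discriminant (2)² - 4·(5) = -16 < 0, so r = -1 ± 2i.
Hence u_h = C1*cos(2*x)*exp(-x) + C2*exp(-x)*sin(2*x).
Try u_p = A*exp(4*x). Substituting into the equation and dividing by exp(4*x) gives A = 8/29, so u_p = 8*exp(4*x)/29.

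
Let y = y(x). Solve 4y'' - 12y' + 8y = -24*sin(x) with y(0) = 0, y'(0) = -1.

y = 4*exp(x) - 11*exp(2*x)/5 - 9*cos(x)/5 - 3*sin(x)/5

Divide through by 4: y'' - 3y' + 2y = -6*sin(x).
Characteristic equation r² - 3r + 2 = 0 factors as (r - 2)(r - 1) = 0, so r = 2, 1.
Hence y_h = C1*exp(2*x) + C2*exp(x).
Try y_p = A*cos(x) + B*sin(x). Substituting and equating the coefficients of cos(x) and sin(x) gives A = -9/5, B = -3/5, so y_p = -9*cos(x)/5 - 3*sin(x)/5.
General solution: y = -9*cos(x)/5 - 3*sin(x)/5 + C1*exp(2*x) + C2*exp(x).
Apply the initial conditions: y(0) = -9/5 + C1 + C2 = 0 and y'(0) = -3/5 + C2 + 2*C1 = -1. Solving gives C1 = -11/5, C2 = 4.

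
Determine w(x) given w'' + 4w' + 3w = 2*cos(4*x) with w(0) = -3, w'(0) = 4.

Characteristic equation r² + 4r + 3 = 0 factors as (r + 3)(r + 1) = 0, so r = -3, -1.
Hence w_h = C1*exp(-3*x) + C2*exp(-x).
Try w_p = A*cos(4*x) + B*sin(4*x). Substituting and equating the coefficients of cos(4x) and sin(4x) gives A = -26/425, B = 32/425, so w_p = -26*cos(4*x)/425 + 32*sin(4*x)/425.
General solution: w = -26*cos(4*x)/425 + 32*sin(4*x)/425 + C1*exp(-3*x) + C2*exp(-x).
Apply the initial conditions: w(0) = -26/425 + C1 + C2 = -3 and w'(0) = 128/425 - C2 - 3*C1 = 4. Solving gives C1 = -19/50, C2 = -87/34.

w = -87*exp(-x)/34 - 26*cos(4*x)/425 - 19*exp(-3*x)/50 + 32*sin(4*x)/425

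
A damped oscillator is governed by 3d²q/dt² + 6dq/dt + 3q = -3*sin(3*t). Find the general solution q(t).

Divide through by 3: q'' + 2q' + q = -sin(3*t).
Characteristic equation r² + 2r + 1 = 0 has discriminant (2)² - 4·(1) = 0, so r = -1 is a repeated root.
Hence q_h = (C1 + C2*t)*exp(-t).
Try q_p = A*cos(3*t) + B*sin(3*t). Substituting and equating the coefficients of cos(3t) and sin(3t) gives A = 3/50, B = 2/25, so q_p = 2*sin(3*t)/25 + 3*cos(3*t)/50.

q = 2*sin(3*t)/25 + 3*cos(3*t)/50 + C1*exp(-t) + C2*t*exp(-t)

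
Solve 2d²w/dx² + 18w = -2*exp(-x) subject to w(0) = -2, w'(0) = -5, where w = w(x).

w = -19*cos(3*x)/10 - 17*sin(3*x)/10 - exp(-x)/10

Divide through by 2: w'' + 9w = -exp(-x).
Characteristic equation r² + 9 = 0 has discriminant (0)² - 4·(9) = -36 < 0, so r = ± 3i.
Hence w_h = C1*cos(3*x) + C2*sin(3*x).
Try w_p = A*exp(-x). Substituting into the equation and dividing by exp(-x) gives A = -1/10, so w_p = -exp(-x)/10.
General solution: w = -exp(-x)/10 + C1*cos(3*x) + C2*sin(3*x).
Apply the initial conditions: w(0) = -1/10 + C1 = -2 and w'(0) = 1/10 + 3*C2 = -5. Solving gives C1 = -19/10, C2 = -17/10.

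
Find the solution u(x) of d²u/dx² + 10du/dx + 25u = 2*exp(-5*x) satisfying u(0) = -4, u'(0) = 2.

u = -4*exp(-5*x) + x**2*exp(-5*x) - 18*x*exp(-5*x)

Characteristic equation r² + 10r + 25 = 0 has discriminant (10)² - 4·(25) = 0, so r = -5 is a repeated root.
Hence u_h = (C1 + C2*x)*exp(-5*x).
Since exp(-5*x) solves the homogeneous equation (r = -5 is a root of multiplicity 2), multiply the trial by x^2. Try u_p = A*x^2*exp(-5*x). Substituting into the equation and dividing by exp(-5*x) gives A = 1, so u_p = x^2*exp(-5*x).
General solution: u = C1*exp(-5*x) + x^2*exp(-5*x) + C2*x*exp(-5*x).
Apply the initial conditions: u(0) = C1 = -4 and u'(0) = C2 - 5*C1 = 2. Solving gives C1 = -4, C2 = -18.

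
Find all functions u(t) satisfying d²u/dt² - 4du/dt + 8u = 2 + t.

u = 5/16 + t/8 + C1*cos(2*t)*exp(2*t) + C2*exp(2*t)*sin(2*t)

Characteristic equation r² - 4r + 8 = 0 has discriminant (-4)² - 4·(8) = -16 < 0, so r = 2 ± 2i.
Hence u_h = C1*cos(2*t)*exp(2*t) + C2*exp(2*t)*sin(2*t).
For the particular solution try u_p = A0 + A1*t. Substituting and matching coefficients of each power of t gives A0 = 5/16, A1 = 1/8, so u_p = 5/16 + t/8.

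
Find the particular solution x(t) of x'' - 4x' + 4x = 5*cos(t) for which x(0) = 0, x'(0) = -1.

Characteristic equation r² - 4r + 4 = 0 has discriminant (-4)² - 4·(4) = 0, so r = 2 is a repeated root.
Hence x_h = (C1 + C2*t)*exp(2*t).
Try x_p = A*cos(t) + B*sin(t). Substituting and equating the coefficients of cos(t) and sin(t) gives A = 3/5, B = -4/5, so x_p = -4*sin(t)/5 + 3*cos(t)/5.
General solution: x = -4*sin(t)/5 + 3*cos(t)/5 + C1*exp(2*t) + C2*t*exp(2*t).
Apply the initial conditions: x(0) = 3/5 + C1 = 0 and x'(0) = -4/5 + C2 + 2*C1 = -1. Solving gives C1 = -3/5, C2 = 1.

x = -4*sin(t)/5 - 3*exp(2*t)/5 + 3*cos(t)/5 + t*exp(2*t)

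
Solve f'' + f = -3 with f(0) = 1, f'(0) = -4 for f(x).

f = -3 - 4*sin(x) + 4*cos(x)

Characteristic equation r² + 1 = 0 has discriminant (0)² - 4·(1) = -4 < 0, so r = ± i.
Hence f_h = C1*cos(x) + C2*sin(x).
For the particular solution try f_p = A0. Substituting and matching coefficients of each power of x gives A0 = -3, so f_p = -3.
General solution: f = -3 + C1*cos(x) + C2*sin(x).
Apply the initial conditions: f(0) = -3 + C1 = 1 and f'(0) = C2 = -4. Solving gives C1 = 4, C2 = -4.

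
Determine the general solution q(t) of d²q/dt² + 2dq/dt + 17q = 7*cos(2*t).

Characteristic equation r² + 2r + 17 = 0 has discriminant (2)² - 4·(17) = -64 < 0, so r = -1 ± 4i.
Hence q_h = C1*cos(4*t)*exp(-t) + C2*exp(-t)*sin(4*t).
Try q_p = A*cos(2*t) + B*sin(2*t). Substituting and equating the coefficients of cos(2t) and sin(2t) gives A = 91/185, B = 28/185, so q_p = 28*sin(2*t)/185 + 91*cos(2*t)/185.

q = 28*sin(2*t)/185 + 91*cos(2*t)/185 + C1*cos(4*t)*exp(-t) + C2*exp(-t)*sin(4*t)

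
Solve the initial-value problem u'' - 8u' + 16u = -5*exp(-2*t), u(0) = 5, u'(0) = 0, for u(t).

Characteristic equation r² - 8r + 16 = 0 has discriminant (-8)² - 4·(16) = 0, so r = 4 is a repeated root.
Hence u_h = (C1 + C2*t)*exp(4*t).
Try u_p = A*exp(-2*t). Substituting into the equation and dividing by exp(-2*t) gives A = -5/36, so u_p = -5*exp(-2*t)/36.
General solution: u = -5*exp(-2*t)/36 + C1*exp(4*t) + C2*t*exp(4*t).
Apply the initial conditions: u(0) = -5/36 + C1 = 5 and u'(0) = 5/18 + C2 + 4*C1 = 0. Solving gives C1 = 185/36, C2 = -125/6.

u = -5*exp(-2*t)/36 + 185*exp(4*t)/36 - 125*t*exp(4*t)/6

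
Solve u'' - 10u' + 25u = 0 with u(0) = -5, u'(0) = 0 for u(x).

Characteristic equation r² - 10r + 25 = 0 has discriminant (-10)² - 4·(25) = 0, so r = 5 is a repeated root.
Hence u_h = (C1 + C2*x)*exp(5*x).
Apply the initial conditions: u(0) = C1 = -5 and u'(0) = C2 + 5*C1 = 0. Solving gives C1 = -5, C2 = 25.

u = -5*exp(5*x) + 25*x*exp(5*x)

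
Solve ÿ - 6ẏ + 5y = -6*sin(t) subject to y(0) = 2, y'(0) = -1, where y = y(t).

y = -21*exp(5*t)/26 - 9*cos(t)/13 - 6*sin(t)/13 + 7*exp(t)/2

Characteristic equation r² - 6r + 5 = 0 factors as (r - 1)(r - 5) = 0, so r = 1, 5.
Hence y_h = C1*exp(t) + C2*exp(5*t).
Try y_p = A*cos(t) + B*sin(t). Substituting and equating the coefficients of cos(t) and sin(t) gives A = -9/13, B = -6/13, so y_p = -9*cos(t)/13 - 6*sin(t)/13.
General solution: y = -9*cos(t)/13 - 6*sin(t)/13 + C1*exp(t) + C2*exp(5*t).
Apply the initial conditions: y(0) = -9/13 + C1 + C2 = 2 and y'(0) = -6/13 + C1 + 5*C2 = -1. Solving gives C1 = 7/2, C2 = -21/26.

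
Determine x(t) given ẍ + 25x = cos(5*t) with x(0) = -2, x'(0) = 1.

Characteristic equation r² + 25 = 0 has discriminant (0)² - 4·(25) = -100 < 0, so r = ± 5i.
Hence x_h = C1*cos(5*t) + C2*sin(5*t).
Since ±5i are characteristic roots, multiply the trial by t. Try x_p = t*(A*cos(5*t) + B*sin(5*t)). Substituting and equating the coefficients of cos(5t) and sin(5t) gives A = 0, B = 1/10, so x_p = t*sin(5*t)/10.
General solution: x = C1*cos(5*t) + C2*sin(5*t) + t*sin(5*t)/10.
Apply the initial conditions: x(0) = C1 = -2 and x'(0) = 5*C2 = 1. Solving gives C1 = -2, C2 = 1/5.

x = -2*cos(5*t) + sin(5*t)/5 + t*sin(5*t)/10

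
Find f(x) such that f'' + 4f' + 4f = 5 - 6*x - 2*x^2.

Characteristic equation r² + 4r + 4 = 0 has discriminant (4)² - 4·(4) = 0, so r = -2 is a repeated root.
Hence f_h = (C1 + C2*x)*exp(-2*x).
For the particular solution try f_p = A0 + A1*x + A2*x^2. Substituting and matching coefficients of each power of x gives A0 = 2, A1 = -1/2, A2 = -1/2, so f_p = 2 - x/2 - x^2/2.

f = 2 - x/2 - x**2/2 + C1*exp(-2*x) + C2*x*exp(-2*x)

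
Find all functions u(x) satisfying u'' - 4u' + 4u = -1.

u = -1/4 + C1*exp(2*x) + C2*x*exp(2*x)

Characteristic equation r² - 4r + 4 = 0 has discriminant (-4)² - 4·(4) = 0, so r = 2 is a repeated root.
Hence u_h = (C1 + C2*x)*exp(2*x).
For the particular solution try u_p = A0. Substituting and matching coefficients of each power of x gives A0 = -1/4, so u_p = -1/4.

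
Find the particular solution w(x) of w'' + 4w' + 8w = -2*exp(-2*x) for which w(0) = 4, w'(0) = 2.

w = -exp(-2*x)/2 + 5*exp(-2*x)*sin(2*x) + 9*cos(2*x)*exp(-2*x)/2

Characteristic equation r² + 4r + 8 = 0 has discriminant (4)² - 4·(8) = -16 < 0, so r = -2 ± 2i.
Hence w_h = C1*cos(2*x)*exp(-2*x) + C2*exp(-2*x)*sin(2*x).
Try w_p = A*exp(-2*x). Substituting into the equation and dividing by exp(-2*x) gives A = -1/2, so w_p = -exp(-2*x)/2.
General solution: w = -exp(-2*x)/2 + C1*cos(2*x)*exp(-2*x) + C2*exp(-2*x)*sin(2*x).
Apply the initial conditions: w(0) = -1/2 + C1 = 4 and w'(0) = 1 - 2*C1 + 2*C2 = 2. Solving gives C1 = 9/2, C2 = 5.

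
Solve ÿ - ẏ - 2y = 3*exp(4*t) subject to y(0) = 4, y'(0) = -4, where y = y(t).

y = -exp(2*t)/2 + 3*exp(4*t)/10 + 21*exp(-t)/5

Characteristic equation r² - r - 2 = 0 factors as (r - 2)(r + 1) = 0, so r = 2, -1.
Hence y_h = C1*exp(2*t) + C2*exp(-t).
Try y_p = A*exp(4*t). Substituting into the equation and dividing by exp(4*t) gives A = 3/10, so y_p = 3*exp(4*t)/10.
General solution: y = 3*exp(4*t)/10 + C1*exp(2*t) + C2*exp(-t).
Apply the initial conditions: y(0) = 3/10 + C1 + C2 = 4 and y'(0) = 6/5 - C2 + 2*C1 = -4. Solving gives C1 = -1/2, C2 = 21/5.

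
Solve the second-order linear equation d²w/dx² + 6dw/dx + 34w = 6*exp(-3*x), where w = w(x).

w = 6*exp(-3*x)/25 + C1*cos(5*x)*exp(-3*x) + C2*exp(-3*x)*sin(5*x)

Characteristic equation r² + 6r + 34 = 0 has discriminant (6)² - 4·(34) = -100 < 0, so r = -3 ± 5i.
Hence w_h = C1*cos(5*x)*exp(-3*x) + C2*exp(-3*x)*sin(5*x).
Try w_p = A*exp(-3*x). Substituting into the equation and dividing by exp(-3*x) gives A = 6/25, so w_p = 6*exp(-3*x)/25.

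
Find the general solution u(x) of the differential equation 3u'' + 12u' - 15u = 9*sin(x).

u = -9*sin(x)/26 - 3*cos(x)/13 + C1*exp(-5*x) + C2*exp(x)

Divide through by 3: u'' + 4u' - 5u = 3*sin(x).
Characteristic equation r² + 4r - 5 = 0 factors as (r + 5)(r - 1) = 0, so r = -5, 1.
Hence u_h = C1*exp(-5*x) + C2*exp(x).
Try u_p = A*cos(x) + B*sin(x). Substituting and equating the coefficients of cos(x) and sin(x) gives A = -3/13, B = -9/26, so u_p = -9*sin(x)/26 - 3*cos(x)/13.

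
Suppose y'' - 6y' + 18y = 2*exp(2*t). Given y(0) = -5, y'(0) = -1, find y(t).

y = exp(2*t)/5 - 26*cos(3*t)*exp(3*t)/5 + 71*exp(3*t)*sin(3*t)/15

Characteristic equation r² - 6r + 18 = 0 has discriminant (-6)² - 4·(18) = -36 < 0, so r = 3 ± 3i.
Hence y_h = C1*cos(3*t)*exp(3*t) + C2*exp(3*t)*sin(3*t).
Try y_p = A*exp(2*t). Substituting into the equation and dividing by exp(2*t) gives A = 1/5, so y_p = exp(2*t)/5.
General solution: y = exp(2*t)/5 + C1*cos(3*t)*exp(3*t) + C2*exp(3*t)*sin(3*t).
Apply the initial conditions: y(0) = 1/5 + C1 = -5 and y'(0) = 2/5 + 3*C1 + 3*C2 = -1. Solving gives C1 = -26/5, C2 = 71/15.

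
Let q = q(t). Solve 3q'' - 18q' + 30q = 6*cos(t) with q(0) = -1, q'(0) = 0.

Divide through by 3: q'' - 6q' + 10q = 2*cos(t).
Characteristic equation r² - 6r + 10 = 0 has discriminant (-6)² - 4·(10) = -4 < 0, so r = 3 ± i.
Hence q_h = C1*cos(t)*exp(3*t) + C2*exp(3*t)*sin(t).
Try q_p = A*cos(t) + B*sin(t). Substituting and equating the coefficients of cos(t) and sin(t) gives A = 2/13, B = -4/39, so q_p = -4*sin(t)/39 + 2*cos(t)/13.
General solution: q = -4*sin(t)/39 + 2*cos(t)/13 + C1*cos(t)*exp(3*t) + C2*exp(3*t)*sin(t).
Apply the initial conditions: q(0) = 2/13 + C1 = -1 and q'(0) = -4/39 + C2 + 3*C1 = 0. Solving gives C1 = -15/13, C2 = 139/39.

q = -4*sin(t)/39 + 2*cos(t)/13 - 15*cos(t)*exp(3*t)/13 + 139*exp(3*t)*sin(t)/39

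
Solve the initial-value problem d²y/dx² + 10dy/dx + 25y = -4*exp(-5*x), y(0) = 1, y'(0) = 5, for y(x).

y = -2*x**2*exp(-5*x) + 10*x*exp(-5*x) + exp(-5*x)

Characteristic equation r² + 10r + 25 = 0 has discriminant (10)² - 4·(25) = 0, so r = -5 is a repeated root.
Hence y_h = (C1 + C2*x)*exp(-5*x).
Since exp(-5*x) solves the homogeneous equation (r = -5 is a root of multiplicity 2), multiply the trial by x^2. Try y_p = A*x^2*exp(-5*x). Substituting into the equation and dividing by exp(-5*x) gives A = -2, so y_p = -2*x^2*exp(-5*x).
General solution: y = C1*exp(-5*x) - 2*x^2*exp(-5*x) + C2*x*exp(-5*x).
Apply the initial conditions: y(0) = C1 = 1 and y'(0) = C2 - 5*C1 = 5. Solving gives C1 = 1, C2 = 10.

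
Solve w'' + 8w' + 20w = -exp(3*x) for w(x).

w = -exp(3*x)/53 + C1*cos(2*x)*exp(-4*x) + C2*exp(-4*x)*sin(2*x)

Characteristic equation r² + 8r + 20 = 0 has discriminant (8)² - 4·(20) = -16 < 0, so r = -4 ± 2i.
Hence w_h = C1*cos(2*x)*exp(-4*x) + C2*exp(-4*x)*sin(2*x).
Try w_p = A*exp(3*x). Substituting into the equation and dividing by exp(3*x) gives A = -1/53, so w_p = -exp(3*x)/53.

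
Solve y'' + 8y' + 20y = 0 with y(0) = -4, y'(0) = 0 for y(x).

y = -8*exp(-4*x)*sin(2*x) - 4*cos(2*x)*exp(-4*x)

Characteristic equation r² + 8r + 20 = 0 has discriminant (8)² - 4·(20) = -16 < 0, so r = -4 ± 2i.
Hence y_h = C1*cos(2*x)*exp(-4*x) + C2*exp(-4*x)*sin(2*x).
Apply the initial conditions: y(0) = C1 = -4 and y'(0) = -4*C1 + 2*C2 = 0. Solving gives C1 = -4, C2 = -8.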